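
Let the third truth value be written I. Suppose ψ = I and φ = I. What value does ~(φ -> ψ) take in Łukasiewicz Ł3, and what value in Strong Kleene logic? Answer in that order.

⊥; I

In Łukasiewicz Ł3: φ -> ψ = I -> I = ⊤  [min(1, 1−½+½)]
~(φ -> ψ) = ~⊤ = ⊥
In Strong Kleene logic: φ -> ψ = I -> I = I
~(φ -> ψ) = ~I = I
They differ because Łukasiewicz Ł3 and Strong Kleene logic treat I differently under implication.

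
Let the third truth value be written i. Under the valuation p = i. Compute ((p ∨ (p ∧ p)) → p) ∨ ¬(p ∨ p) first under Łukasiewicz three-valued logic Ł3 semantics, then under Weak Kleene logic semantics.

In Łukasiewicz three-valued logic Ł3: p ∧ p = i ∧ i = i
p ∨ (p ∧ p) = i ∨ i = i
(p ∨ (p ∧ p)) → p = i → i = true
p ∨ p = i ∨ i = i
¬(p ∨ p) = ¬i = i
((p ∨ (p ∧ p)) → p) ∨ ¬(p ∨ p) = true ∨ i = true
In Weak Kleene logic: p ∧ p = i ∧ i = i
p ∨ (p ∧ p) = i ∨ i = i
(p ∨ (p ∧ p)) → p = i → i = i  [any arg is the third value ⇒ result is the third value]
p ∨ p = i ∨ i = i
¬(p ∨ p) = ¬i = i
((p ∨ (p ∧ p)) → p) ∨ ¬(p ∨ p) = i ∨ i = i
They differ because Łukasiewicz three-valued logic Ł3 and Weak Kleene logic treat i differently under the binary connectives.

true; i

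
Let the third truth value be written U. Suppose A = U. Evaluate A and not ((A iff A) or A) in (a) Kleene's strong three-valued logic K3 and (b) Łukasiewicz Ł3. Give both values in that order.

U; 0

In Kleene's strong three-valued logic K3: A iff A = U iff U = U
(A iff A) or A = U or U = U
not ((A iff A) or A) = not U = U
A and not ((A iff A) or A) = U and U = U
In Łukasiewicz Ł3: A iff A = U iff U = 1  [1 − |½−½|]
(A iff A) or A = 1 or U = 1
not ((A iff A) or A) = not 1 = 0
A and not ((A iff A) or A) = U and 0 = 0
They differ because Kleene's strong three-valued logic K3 and Łukasiewicz Ł3 treat U differently under implication.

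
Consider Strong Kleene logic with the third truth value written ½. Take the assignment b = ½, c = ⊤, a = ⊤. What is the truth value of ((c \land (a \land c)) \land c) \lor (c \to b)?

a \land c = ⊤ \land ⊤ = ⊤
c \land (a \land c) = ⊤ \land ⊤ = ⊤
(c \land (a \land c)) \land c = ⊤ \land ⊤ = ⊤
c \to b = ⊤ \to ½ = ½  [\lnot ⊤ \lor ½]
((c \land (a \land c)) \land c) \lor (c \to b) = ⊤ \lor ½ = ⊤

⊤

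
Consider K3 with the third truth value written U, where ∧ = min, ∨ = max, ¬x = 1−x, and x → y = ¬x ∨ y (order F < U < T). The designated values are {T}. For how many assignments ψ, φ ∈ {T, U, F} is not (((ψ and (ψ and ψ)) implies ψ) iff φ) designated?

Designated under: (ψ=T, φ=F); (ψ=F, φ=F).

2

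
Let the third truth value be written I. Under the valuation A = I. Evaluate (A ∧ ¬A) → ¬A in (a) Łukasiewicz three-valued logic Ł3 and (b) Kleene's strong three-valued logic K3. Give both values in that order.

In Łukasiewicz three-valued logic Ł3: ¬A = ¬I = I
A ∧ ¬A = I ∧ I = I
¬A = ¬I = I
(A ∧ ¬A) → ¬A = I → I = 1  [min(1, 1−½+½)]
In Kleene's strong three-valued logic K3: ¬A = ¬I = I
A ∧ ¬A = I ∧ I = I
¬A = ¬I = I
(A ∧ ¬A) → ¬A = I → I = I
They differ because Łukasiewicz three-valued logic Ł3 and Kleene's strong three-valued logic K3 treat I differently under implication.

1; I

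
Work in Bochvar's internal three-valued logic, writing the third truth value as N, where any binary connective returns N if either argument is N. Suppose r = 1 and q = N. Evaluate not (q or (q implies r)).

q implies r = N implies 1 = N  [any arg is the third value ⇒ result is the third value]
q or (q implies r) = N or N = N
not (q or (q implies r)) = not N = N

N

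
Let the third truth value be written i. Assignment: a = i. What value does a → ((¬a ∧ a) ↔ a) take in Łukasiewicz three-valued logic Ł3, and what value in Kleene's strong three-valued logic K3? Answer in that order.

In Łukasiewicz three-valued logic Ł3: ¬a = ¬i = i
¬a ∧ a = i ∧ i = i
(¬a ∧ a) ↔ a = i ↔ i = True  [1 − |½−½|]
a → ((¬a ∧ a) ↔ a) = i → True = True
In Kleene's strong three-valued logic K3: ¬a = ¬i = i
¬a ∧ a = i ∧ i = i
(¬a ∧ a) ↔ a = i ↔ i = i
a → ((¬a ∧ a) ↔ a) = i → i = i  [¬i ∨ i]
They differ because Łukasiewicz three-valued logic Ł3 and Kleene's strong three-valued logic K3 treat i differently under implication.

True; i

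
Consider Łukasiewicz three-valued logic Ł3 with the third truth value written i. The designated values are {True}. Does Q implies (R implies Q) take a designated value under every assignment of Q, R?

Yes

Every assignment of Q, R over {True, i, False} gives a value in {True}.
In particular, with Q=i, R=i: Q implies (R implies Q) = True.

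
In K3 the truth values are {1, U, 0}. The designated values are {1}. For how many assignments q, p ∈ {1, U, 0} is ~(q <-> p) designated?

Designated under: (q=1, p=0); (q=0, p=1).

2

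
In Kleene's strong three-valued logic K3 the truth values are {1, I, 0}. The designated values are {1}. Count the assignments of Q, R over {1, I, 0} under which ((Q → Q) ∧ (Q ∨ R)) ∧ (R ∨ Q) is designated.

4

Designated under: (Q=1, R=1); (Q=1, R=I); (Q=1, R=0); (Q=0, R=1).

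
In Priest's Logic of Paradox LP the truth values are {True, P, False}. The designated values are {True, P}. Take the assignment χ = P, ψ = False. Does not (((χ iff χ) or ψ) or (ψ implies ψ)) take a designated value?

No

χ iff χ = P iff P = P
(χ iff χ) or ψ = P or False = P
ψ implies ψ = False implies False = True
((χ iff χ) or ψ) or (ψ implies ψ) = P or True = True
not (((χ iff χ) or ψ) or (ψ implies ψ)) = not True = False
False ∉ {True, P}.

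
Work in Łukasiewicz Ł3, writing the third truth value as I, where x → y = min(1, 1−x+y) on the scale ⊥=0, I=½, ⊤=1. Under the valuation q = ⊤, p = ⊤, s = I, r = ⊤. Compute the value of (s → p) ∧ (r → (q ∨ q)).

⊤

s → p = I → ⊤ = ⊤  [min(1, 1−½+1)]
q ∨ q = ⊤ ∨ ⊤ = ⊤
r → (q ∨ q) = ⊤ → ⊤ = ⊤
(s → p) ∧ (r → (q ∨ q)) = ⊤ ∧ ⊤ = ⊤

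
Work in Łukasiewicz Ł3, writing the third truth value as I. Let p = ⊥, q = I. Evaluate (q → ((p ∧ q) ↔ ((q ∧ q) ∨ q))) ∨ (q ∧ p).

p ∧ q = ⊥ ∧ I = ⊥
q ∧ q = I ∧ I = I
(q ∧ q) ∨ q = I ∨ I = I
(p ∧ q) ↔ ((q ∧ q) ∨ q) = ⊥ ↔ I = I  [1 − |0−½|]
q → ((p ∧ q) ↔ ((q ∧ q) ∨ q)) = I → I = ⊤
q ∧ p = I ∧ ⊥ = ⊥
(q → ((p ∧ q) ↔ ((q ∧ q) ∨ q))) ∨ (q ∧ p) = ⊤ ∨ ⊥ = ⊤

⊤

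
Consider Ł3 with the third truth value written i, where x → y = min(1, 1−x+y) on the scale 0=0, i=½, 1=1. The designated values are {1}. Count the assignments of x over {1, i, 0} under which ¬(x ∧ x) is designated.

1

x=1: 0 ·
x=i: i ·
x=0: 1 ✓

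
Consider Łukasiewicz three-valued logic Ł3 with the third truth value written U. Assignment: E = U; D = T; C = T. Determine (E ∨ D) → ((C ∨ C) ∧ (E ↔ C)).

E ∨ D = U ∨ T = T
C ∨ C = T ∨ T = T
E ↔ C = U ↔ T = U
(C ∨ C) ∧ (E ↔ C) = T ∧ U = U
(E ∨ D) → ((C ∨ C) ∧ (E ↔ C)) = T → U = U

U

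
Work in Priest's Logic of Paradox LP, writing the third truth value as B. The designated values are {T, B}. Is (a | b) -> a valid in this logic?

No

Countermodel: a=F, b=T gives F, which is not designated.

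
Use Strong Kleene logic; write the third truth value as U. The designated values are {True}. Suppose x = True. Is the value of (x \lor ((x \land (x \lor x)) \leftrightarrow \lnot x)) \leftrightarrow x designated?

Yes

x \lor x = True \lor True = True
x \land (x \lor x) = True \land True = True
\lnot x = \lnot True = False
(x \land (x \lor x)) \leftrightarrow \lnot x = True \leftrightarrow False = False
x \lor ((x \land (x \lor x)) \leftrightarrow \lnot x) = True \lor False = True
(x \lor ((x \land (x \lor x)) \leftrightarrow \lnot x)) \leftrightarrow x = True \leftrightarrow True = True
True ∈ {True}.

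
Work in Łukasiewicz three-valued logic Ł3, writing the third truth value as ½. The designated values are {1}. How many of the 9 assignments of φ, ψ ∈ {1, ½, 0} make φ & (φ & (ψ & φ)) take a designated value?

1

Designated under: (φ=1, ψ=1).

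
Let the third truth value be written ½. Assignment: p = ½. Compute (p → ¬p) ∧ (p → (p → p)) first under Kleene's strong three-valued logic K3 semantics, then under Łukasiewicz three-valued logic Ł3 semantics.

In Kleene's strong three-valued logic K3: ¬p = ¬½ = ½
p → ¬p = ½ → ½ = ½  [¬½ ∨ ½]
p → p = ½ → ½ = ½
p → (p → p) = ½ → ½ = ½
(p → ¬p) ∧ (p → (p → p)) = ½ ∧ ½ = ½
In Łukasiewicz three-valued logic Ł3: ¬p = ¬½ = ½
p → ¬p = ½ → ½ = T  [min(1, 1−½+½)]
p → p = ½ → ½ = T
p → (p → p) = ½ → T = T
(p → ¬p) ∧ (p → (p → p)) = T ∧ T = T
They differ because Kleene's strong three-valued logic K3 and Łukasiewicz three-valued logic Ł3 treat ½ differently under implication.

½; T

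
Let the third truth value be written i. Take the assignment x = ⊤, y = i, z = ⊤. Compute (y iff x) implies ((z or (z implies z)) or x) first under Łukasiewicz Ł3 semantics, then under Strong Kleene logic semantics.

⊤; ⊤

In Łukasiewicz Ł3: y iff x = i iff ⊤ = i
z implies z = ⊤ implies ⊤ = ⊤
z or (z implies z) = ⊤ or ⊤ = ⊤
(z or (z implies z)) or x = ⊤ or ⊤ = ⊤
(y iff x) implies ((z or (z implies z)) or x) = i implies ⊤ = ⊤
In Strong Kleene logic: y iff x = i iff ⊤ = i
z implies z = ⊤ implies ⊤ = ⊤
z or (z implies z) = ⊤ or ⊤ = ⊤
(z or (z implies z)) or x = ⊤ or ⊤ = ⊤
(y iff x) implies ((z or (z implies z)) or x) = i implies ⊤ = ⊤  [not i or ⊤]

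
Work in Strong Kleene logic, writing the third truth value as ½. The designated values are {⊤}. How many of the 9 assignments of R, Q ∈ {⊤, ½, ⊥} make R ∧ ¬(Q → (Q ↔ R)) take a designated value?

0

Of the 9 assignments, 0 give a value in {⊤}.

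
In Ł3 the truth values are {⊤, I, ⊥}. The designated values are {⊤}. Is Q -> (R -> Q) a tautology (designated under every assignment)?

Every assignment of Q, R over {⊤, I, ⊥} gives a value in {⊤}.
In particular, with Q=I, R=I: Q -> (R -> Q) = ⊤.

Yes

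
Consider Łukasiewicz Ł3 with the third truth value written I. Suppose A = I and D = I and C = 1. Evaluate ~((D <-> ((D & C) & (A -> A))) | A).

D & C = I & 1 = I
A -> A = I -> I = 1
(D & C) & (A -> A) = I & 1 = I
D <-> ((D & C) & (A -> A)) = I <-> I = 1
(D <-> ((D & C) & (A -> A))) | A = 1 | I = 1
~((D <-> ((D & C) & (A -> A))) | A) = ~1 = 0

0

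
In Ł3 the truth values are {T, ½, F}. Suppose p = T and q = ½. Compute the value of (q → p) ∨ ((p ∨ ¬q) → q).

T

q → p = ½ → T = T  [min(1, 1−½+1)]
¬q = ¬½ = ½
p ∨ ¬q = T ∨ ½ = T
(p ∨ ¬q) → q = T → ½ = ½
(q → p) ∨ ((p ∨ ¬q) → q) = T ∨ ½ = T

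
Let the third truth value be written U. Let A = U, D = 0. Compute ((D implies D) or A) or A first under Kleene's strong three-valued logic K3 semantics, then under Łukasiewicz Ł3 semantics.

In Kleene's strong three-valued logic K3: D implies D = 0 implies 0 = 1
(D implies D) or A = 1 or U = 1
((D implies D) or A) or A = 1 or U = 1
In Łukasiewicz Ł3: D implies D = 0 implies 0 = 1
(D implies D) or A = 1 or U = 1
((D implies D) or A) or A = 1 or U = 1

1; 1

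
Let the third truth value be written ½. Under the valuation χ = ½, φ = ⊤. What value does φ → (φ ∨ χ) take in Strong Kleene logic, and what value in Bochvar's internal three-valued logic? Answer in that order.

In Strong Kleene logic: φ ∨ χ = ⊤ ∨ ½ = ⊤
φ → (φ ∨ χ) = ⊤ → ⊤ = ⊤
In Bochvar's internal three-valued logic: φ ∨ χ = ⊤ ∨ ½ = ½
φ → (φ ∨ χ) = ⊤ → ½ = ½
They differ because Strong Kleene logic and Bochvar's internal three-valued logic treat ½ differently under the binary connectives.

⊤; ½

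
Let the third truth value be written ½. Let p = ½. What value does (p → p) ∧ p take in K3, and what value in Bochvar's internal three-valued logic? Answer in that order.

In K3: p → p = ½ → ½ = ½
(p → p) ∧ p = ½ ∧ ½ = ½
In Bochvar's internal three-valued logic: p → p = ½ → ½ = ½  [any arg is the third value ⇒ result is the third value]
(p → p) ∧ p = ½ ∧ ½ = ½

½; ½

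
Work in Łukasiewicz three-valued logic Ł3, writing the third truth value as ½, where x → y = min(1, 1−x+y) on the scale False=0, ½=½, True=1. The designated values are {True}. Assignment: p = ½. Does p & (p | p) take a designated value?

p | p = ½ | ½ = ½
p & (p | p) = ½ & ½ = ½
½ ∉ {True}.

No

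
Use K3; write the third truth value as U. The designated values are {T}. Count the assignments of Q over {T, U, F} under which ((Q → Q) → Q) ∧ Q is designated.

1

Q=T: T ✓
Q=U: U ·
Q=F: F ·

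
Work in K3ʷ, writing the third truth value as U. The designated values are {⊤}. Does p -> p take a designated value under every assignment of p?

Countermodel: p=U gives U, which is not designated.

No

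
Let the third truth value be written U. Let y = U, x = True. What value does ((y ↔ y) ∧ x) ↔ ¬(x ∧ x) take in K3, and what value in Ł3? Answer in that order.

In K3: y ↔ y = U ↔ U = U
(y ↔ y) ∧ x = U ∧ True = U
x ∧ x = True ∧ True = True
¬(x ∧ x) = ¬True = False
((y ↔ y) ∧ x) ↔ ¬(x ∧ x) = U ↔ False = U
In Ł3: y ↔ y = U ↔ U = True  [1 − |½−½|]
(y ↔ y) ∧ x = True ∧ True = True
x ∧ x = True ∧ True = True
¬(x ∧ x) = ¬True = False
((y ↔ y) ∧ x) ↔ ¬(x ∧ x) = True ↔ False = False
They differ because K3 and Ł3 treat U differently under implication.

U; False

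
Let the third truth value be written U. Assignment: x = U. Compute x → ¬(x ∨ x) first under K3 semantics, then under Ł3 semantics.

U; True

In K3: x ∨ x = U ∨ U = U
¬(x ∨ x) = ¬U = U
x → ¬(x ∨ x) = U → U = U
In Ł3: x ∨ x = U ∨ U = U
¬(x ∨ x) = ¬U = U
x → ¬(x ∨ x) = U → U = True  [min(1, 1−½+½)]
They differ because K3 and Ł3 treat U differently under implication.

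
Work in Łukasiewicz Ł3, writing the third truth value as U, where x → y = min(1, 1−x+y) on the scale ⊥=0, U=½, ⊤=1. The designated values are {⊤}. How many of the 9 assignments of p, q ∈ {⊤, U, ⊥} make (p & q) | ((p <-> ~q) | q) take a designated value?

5

Of the 9 assignments, 5 give a value in {⊤}.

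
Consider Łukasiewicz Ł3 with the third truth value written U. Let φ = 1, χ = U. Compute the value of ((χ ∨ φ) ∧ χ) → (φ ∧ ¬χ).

1

χ ∨ φ = U ∨ 1 = 1
(χ ∨ φ) ∧ χ = 1 ∧ U = U
¬χ = ¬U = U
φ ∧ ¬χ = 1 ∧ U = U
((χ ∨ φ) ∧ χ) → (φ ∧ ¬χ) = U → U = 1  [min(1, 1−½+½)]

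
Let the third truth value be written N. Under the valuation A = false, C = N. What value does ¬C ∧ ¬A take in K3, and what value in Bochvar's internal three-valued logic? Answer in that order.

In K3: ¬C = ¬N = N
¬A = ¬false = true
¬C ∧ ¬A = N ∧ true = N
In Bochvar's internal three-valued logic: ¬C = ¬N = N
¬A = ¬false = true
¬C ∧ ¬A = N ∧ true = N

N; N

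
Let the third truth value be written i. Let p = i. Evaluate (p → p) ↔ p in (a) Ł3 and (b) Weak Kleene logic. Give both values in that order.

i; i

In Ł3: p → p = i → i = 1  [min(1, 1−½+½)]
(p → p) ↔ p = 1 ↔ i = i
In Weak Kleene logic: p → p = i → i = i  [any arg is the third value ⇒ result is the third value]
(p → p) ↔ p = i ↔ i = i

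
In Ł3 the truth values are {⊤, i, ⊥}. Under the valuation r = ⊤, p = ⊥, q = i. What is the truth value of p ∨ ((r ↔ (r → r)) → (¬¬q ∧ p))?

r → r = ⊤ → ⊤ = ⊤
r ↔ (r → r) = ⊤ ↔ ⊤ = ⊤
¬q = ¬i = i
¬¬q = ¬i = i
¬¬q ∧ p = i ∧ ⊥ = ⊥
(r ↔ (r → r)) → (¬¬q ∧ p) = ⊤ → ⊥ = ⊥
p ∨ ((r ↔ (r → r)) → (¬¬q ∧ p)) = ⊥ ∨ ⊥ = ⊥

⊥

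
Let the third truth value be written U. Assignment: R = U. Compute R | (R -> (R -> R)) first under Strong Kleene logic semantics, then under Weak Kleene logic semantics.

U; U

In Strong Kleene logic: R -> R = U -> U = U  [~U | U]
R -> (R -> R) = U -> U = U
R | (R -> (R -> R)) = U | U = U
In Weak Kleene logic: R -> R = U -> U = U  [any arg is the third value ⇒ result is the third value]
R -> (R -> R) = U -> U = U
R | (R -> (R -> R)) = U | U = U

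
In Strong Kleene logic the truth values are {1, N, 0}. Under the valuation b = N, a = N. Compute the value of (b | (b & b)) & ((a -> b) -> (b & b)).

N

b & b = N & N = N
b | (b & b) = N | N = N
a -> b = N -> N = N  [~N | N]
b & b = N & N = N
(a -> b) -> (b & b) = N -> N = N
(b | (b & b)) & ((a -> b) -> (b & b)) = N & N = N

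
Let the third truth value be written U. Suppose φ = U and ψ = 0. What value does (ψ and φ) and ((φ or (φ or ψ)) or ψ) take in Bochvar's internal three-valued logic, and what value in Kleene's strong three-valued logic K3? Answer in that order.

U; 0

In Bochvar's internal three-valued logic: ψ and φ = 0 and U = U
φ or ψ = U or 0 = U
φ or (φ or ψ) = U or U = U
(φ or (φ or ψ)) or ψ = U or 0 = U
(ψ and φ) and ((φ or (φ or ψ)) or ψ) = U and U = U
In Kleene's strong three-valued logic K3: ψ and φ = 0 and U = 0
φ or ψ = U or 0 = U
φ or (φ or ψ) = U or U = U
(φ or (φ or ψ)) or ψ = U or 0 = U
(ψ and φ) and ((φ or (φ or ψ)) or ψ) = 0 and U = 0
They differ because Bochvar's internal three-valued logic and Kleene's strong three-valued logic K3 treat U differently under the binary connectives.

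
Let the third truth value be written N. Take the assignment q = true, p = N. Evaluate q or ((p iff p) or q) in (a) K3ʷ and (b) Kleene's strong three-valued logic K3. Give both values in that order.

N; true

In K3ʷ: p iff p = N iff N = N
(p iff p) or q = N or true = N
q or ((p iff p) or q) = true or N = N
In Kleene's strong three-valued logic K3: p iff p = N iff N = N
(p iff p) or q = N or true = true
q or ((p iff p) or q) = true or true = true
They differ because K3ʷ and Kleene's strong three-valued logic K3 treat N differently under the binary connectives.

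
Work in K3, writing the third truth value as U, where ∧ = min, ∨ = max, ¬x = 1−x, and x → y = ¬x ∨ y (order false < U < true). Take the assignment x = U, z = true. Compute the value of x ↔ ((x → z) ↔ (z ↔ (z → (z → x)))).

U

x → z = U → true = true  [¬U ∨ true]
z → x = true → U = U
z → (z → x) = true → U = U
z ↔ (z → (z → x)) = true ↔ U = U
(x → z) ↔ (z ↔ (z → (z → x))) = true ↔ U = U
x ↔ ((x → z) ↔ (z ↔ (z → (z → x)))) = U ↔ U = U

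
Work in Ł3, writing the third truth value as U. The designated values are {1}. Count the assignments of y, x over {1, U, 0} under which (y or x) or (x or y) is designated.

Of the 9 assignments, 5 give a value in {1}.

5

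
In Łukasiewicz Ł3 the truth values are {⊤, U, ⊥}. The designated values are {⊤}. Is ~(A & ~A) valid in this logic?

No

Countermodel: A=U gives U, which is not designated.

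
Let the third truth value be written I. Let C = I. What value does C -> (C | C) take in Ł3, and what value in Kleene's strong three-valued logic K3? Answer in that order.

In Ł3: C | C = I | I = I
C -> (C | C) = I -> I = 1  [min(1, 1−½+½)]
In Kleene's strong three-valued logic K3: C | C = I | I = I
C -> (C | C) = I -> I = I
They differ because Ł3 and Kleene's strong three-valued logic K3 treat I differently under implication.

1; I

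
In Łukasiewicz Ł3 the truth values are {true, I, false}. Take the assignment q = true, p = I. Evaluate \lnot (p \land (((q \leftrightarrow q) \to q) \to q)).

q \leftrightarrow q = true \leftrightarrow true = true
(q \leftrightarrow q) \to q = true \to true = true
((q \leftrightarrow q) \to q) \to q = true \to true = true
p \land (((q \leftrightarrow q) \to q) \to q) = I \land true = I
\lnot (p \land (((q \leftrightarrow q) \to q) \to q)) = \lnot I = I

I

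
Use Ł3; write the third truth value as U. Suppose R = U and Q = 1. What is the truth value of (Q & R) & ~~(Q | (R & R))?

Q & R = 1 & U = U
R & R = U & U = U
Q | (R & R) = 1 | U = 1
~(Q | (R & R)) = ~1 = 0
~~(Q | (R & R)) = ~0 = 1
(Q & R) & ~~(Q | (R & R)) = U & 1 = U

U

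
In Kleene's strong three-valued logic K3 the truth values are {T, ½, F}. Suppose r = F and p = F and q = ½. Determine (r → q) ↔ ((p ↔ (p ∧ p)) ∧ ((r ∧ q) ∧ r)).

r → q = F → ½ = T  [¬F ∨ ½]
p ∧ p = F ∧ F = F
p ↔ (p ∧ p) = F ↔ F = T
r ∧ q = F ∧ ½ = F
(r ∧ q) ∧ r = F ∧ F = F
(p ↔ (p ∧ p)) ∧ ((r ∧ q) ∧ r) = T ∧ F = F
(r → q) ↔ ((p ↔ (p ∧ p)) ∧ ((r ∧ q) ∧ r)) = T ↔ F = F

F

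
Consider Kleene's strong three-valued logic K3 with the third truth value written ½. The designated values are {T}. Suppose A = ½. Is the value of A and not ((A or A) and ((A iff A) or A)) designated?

No

A or A = ½ or ½ = ½
A iff A = ½ iff ½ = ½
(A iff A) or A = ½ or ½ = ½
(A or A) and ((A iff A) or A) = ½ and ½ = ½
not ((A or A) and ((A iff A) or A)) = not ½ = ½
A and not ((A or A) and ((A iff A) or A)) = ½ and ½ = ½
½ ∉ {T}.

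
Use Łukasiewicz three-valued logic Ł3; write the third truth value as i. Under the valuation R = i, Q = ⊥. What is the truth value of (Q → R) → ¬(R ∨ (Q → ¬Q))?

⊥

Q → R = ⊥ → i = ⊤  [min(1, 1−0+½)]
¬Q = ¬⊥ = ⊤
Q → ¬Q = ⊥ → ⊤ = ⊤
R ∨ (Q → ¬Q) = i ∨ ⊤ = ⊤
¬(R ∨ (Q → ¬Q)) = ¬⊤ = ⊥
(Q → R) → ¬(R ∨ (Q → ¬Q)) = ⊤ → ⊥ = ⊥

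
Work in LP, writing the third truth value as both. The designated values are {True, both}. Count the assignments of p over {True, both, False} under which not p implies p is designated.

p=True: True ✓
p=both: both ✓
p=False: False ·

2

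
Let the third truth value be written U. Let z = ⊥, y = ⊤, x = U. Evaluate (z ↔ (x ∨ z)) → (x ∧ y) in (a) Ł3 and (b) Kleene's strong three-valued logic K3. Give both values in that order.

In Ł3: x ∨ z = U ∨ ⊥ = U
z ↔ (x ∨ z) = ⊥ ↔ U = U  [1 − |0−½|]
x ∧ y = U ∧ ⊤ = U
(z ↔ (x ∨ z)) → (x ∧ y) = U → U = ⊤
In Kleene's strong three-valued logic K3: x ∨ z = U ∨ ⊥ = U
z ↔ (x ∨ z) = ⊥ ↔ U = U
x ∧ y = U ∧ ⊤ = U
(z ↔ (x ∨ z)) → (x ∧ y) = U → U = U  [¬U ∨ U]
They differ because Ł3 and Kleene's strong three-valued logic K3 treat U differently under implication.

⊤; U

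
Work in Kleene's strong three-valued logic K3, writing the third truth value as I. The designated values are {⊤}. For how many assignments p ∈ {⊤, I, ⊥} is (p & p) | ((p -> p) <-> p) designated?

p=⊤: ⊤ ✓
p=I: I ·
p=⊥: ⊥ ·

1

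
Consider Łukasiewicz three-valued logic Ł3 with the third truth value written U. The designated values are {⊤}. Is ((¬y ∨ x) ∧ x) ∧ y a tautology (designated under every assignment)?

No

Countermodel: y=⊤, x=U gives U, which is not designated.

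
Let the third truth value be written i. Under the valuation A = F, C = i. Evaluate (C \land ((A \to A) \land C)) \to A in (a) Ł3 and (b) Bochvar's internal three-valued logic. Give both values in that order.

In Ł3: A \to A = F \to F = T
(A \to A) \land C = T \land i = i
C \land ((A \to A) \land C) = i \land i = i
(C \land ((A \to A) \land C)) \to A = i \to F = i
In Bochvar's internal three-valued logic: A \to A = F \to F = T
(A \to A) \land C = T \land i = i
C \land ((A \to A) \land C) = i \land i = i
(C \land ((A \to A) \land C)) \to A = i \to F = i  [any arg is the third value ⇒ result is the third value]

i; i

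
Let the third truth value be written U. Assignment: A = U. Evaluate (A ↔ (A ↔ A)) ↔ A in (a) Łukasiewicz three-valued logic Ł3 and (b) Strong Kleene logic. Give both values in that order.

In Łukasiewicz three-valued logic Ł3: A ↔ A = U ↔ U = True
A ↔ (A ↔ A) = U ↔ True = U
(A ↔ (A ↔ A)) ↔ A = U ↔ U = True
In Strong Kleene logic: A ↔ A = U ↔ U = U
A ↔ (A ↔ A) = U ↔ U = U
(A ↔ (A ↔ A)) ↔ A = U ↔ U = U
They differ because Łukasiewicz three-valued logic Ł3 and Strong Kleene logic treat U differently under implication.

True; U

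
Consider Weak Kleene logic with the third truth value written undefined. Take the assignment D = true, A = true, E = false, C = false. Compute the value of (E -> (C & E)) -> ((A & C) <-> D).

false

C & E = false & false = false
E -> (C & E) = false -> false = true
A & C = true & false = false
(A & C) <-> D = false <-> true = false
(E -> (C & E)) -> ((A & C) <-> D) = true -> false = false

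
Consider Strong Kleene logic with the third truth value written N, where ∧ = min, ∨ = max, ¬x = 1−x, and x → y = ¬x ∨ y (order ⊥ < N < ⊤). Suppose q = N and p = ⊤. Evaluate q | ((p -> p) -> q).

N

p -> p = ⊤ -> ⊤ = ⊤
(p -> p) -> q = ⊤ -> N = N  [~⊤ | N]
q | ((p -> p) -> q) = N | N = N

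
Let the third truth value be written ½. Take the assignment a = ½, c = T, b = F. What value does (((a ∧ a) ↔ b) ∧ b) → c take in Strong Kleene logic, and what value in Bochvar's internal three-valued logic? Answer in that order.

In Strong Kleene logic: a ∧ a = ½ ∧ ½ = ½
(a ∧ a) ↔ b = ½ ↔ F = ½
((a ∧ a) ↔ b) ∧ b = ½ ∧ F = F
(((a ∧ a) ↔ b) ∧ b) → c = F → T = T
In Bochvar's internal three-valued logic: a ∧ a = ½ ∧ ½ = ½
(a ∧ a) ↔ b = ½ ↔ F = ½
((a ∧ a) ↔ b) ∧ b = ½ ∧ F = ½
(((a ∧ a) ↔ b) ∧ b) → c = ½ → T = ½
They differ because Strong Kleene logic and Bochvar's internal three-valued logic treat ½ differently under the binary connectives.

T; ½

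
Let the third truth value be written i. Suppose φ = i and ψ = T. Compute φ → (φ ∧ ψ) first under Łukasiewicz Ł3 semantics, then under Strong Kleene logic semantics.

In Łukasiewicz Ł3: φ ∧ ψ = i ∧ T = i
φ → (φ ∧ ψ) = i → i = T  [min(1, 1−½+½)]
In Strong Kleene logic: φ ∧ ψ = i ∧ T = i
φ → (φ ∧ ψ) = i → i = i
They differ because Łukasiewicz Ł3 and Strong Kleene logic treat i differently under implication.

T; i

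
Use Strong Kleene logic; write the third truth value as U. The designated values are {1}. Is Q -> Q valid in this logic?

No

Countermodel: Q=U gives U, which is not designated.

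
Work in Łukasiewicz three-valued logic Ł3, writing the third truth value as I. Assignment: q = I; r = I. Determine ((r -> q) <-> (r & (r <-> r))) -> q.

r -> q = I -> I = true  [min(1, 1−½+½)]
r <-> r = I <-> I = true
r & (r <-> r) = I & true = I
(r -> q) <-> (r & (r <-> r)) = true <-> I = I
((r -> q) <-> (r & (r <-> r))) -> q = I -> I = true

true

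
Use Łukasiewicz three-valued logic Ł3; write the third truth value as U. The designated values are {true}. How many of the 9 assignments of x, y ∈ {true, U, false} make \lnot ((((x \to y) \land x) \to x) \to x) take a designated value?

Designated under: (x=false, y=true); (x=false, y=U); (x=false, y=false).

3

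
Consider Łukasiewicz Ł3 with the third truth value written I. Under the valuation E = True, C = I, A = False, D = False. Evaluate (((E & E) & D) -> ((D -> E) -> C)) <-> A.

E & E = True & True = True
(E & E) & D = True & False = False
D -> E = False -> True = True
(D -> E) -> C = True -> I = I
((E & E) & D) -> ((D -> E) -> C) = False -> I = True
(((E & E) & D) -> ((D -> E) -> C)) <-> A = True <-> False = False

False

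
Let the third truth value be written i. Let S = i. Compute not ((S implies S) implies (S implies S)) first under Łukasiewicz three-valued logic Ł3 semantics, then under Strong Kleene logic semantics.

In Łukasiewicz three-valued logic Ł3: S implies S = i implies i = true  [min(1, 1−½+½)]
S implies S = i implies i = true
(S implies S) implies (S implies S) = true implies true = true
not ((S implies S) implies (S implies S)) = not true = false
In Strong Kleene logic: S implies S = i implies i = i  [not i or i]
S implies S = i implies i = i
(S implies S) implies (S implies S) = i implies i = i
not ((S implies S) implies (S implies S)) = not i = i
They differ because Łukasiewicz three-valued logic Ł3 and Strong Kleene logic treat i differently under implication.

false; i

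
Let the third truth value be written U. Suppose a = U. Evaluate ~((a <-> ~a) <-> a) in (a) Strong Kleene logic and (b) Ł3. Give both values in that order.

U; U

In Strong Kleene logic: ~a = ~U = U
a <-> ~a = U <-> U = U
(a <-> ~a) <-> a = U <-> U = U
~((a <-> ~a) <-> a) = ~U = U
In Ł3: ~a = ~U = U
a <-> ~a = U <-> U = 1
(a <-> ~a) <-> a = 1 <-> U = U
~((a <-> ~a) <-> a) = ~U = U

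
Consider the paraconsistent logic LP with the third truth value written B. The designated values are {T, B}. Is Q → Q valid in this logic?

Every assignment of Q over {T, B, F} gives a value in {T, B}.
In particular, with Q=B: Q → Q = B.

Yes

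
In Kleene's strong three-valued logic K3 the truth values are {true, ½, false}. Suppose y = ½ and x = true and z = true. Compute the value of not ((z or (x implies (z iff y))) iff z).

false

z iff y = true iff ½ = ½
x implies (z iff y) = true implies ½ = ½  [not true or ½]
z or (x implies (z iff y)) = true or ½ = true
(z or (x implies (z iff y))) iff z = true iff true = true
not ((z or (x implies (z iff y))) iff z) = not true = false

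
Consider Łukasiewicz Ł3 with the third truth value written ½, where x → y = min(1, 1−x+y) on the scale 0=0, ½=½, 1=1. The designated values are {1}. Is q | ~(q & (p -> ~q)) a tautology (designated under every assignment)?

No

Countermodel: q=½, p=1 gives ½, which is not designated.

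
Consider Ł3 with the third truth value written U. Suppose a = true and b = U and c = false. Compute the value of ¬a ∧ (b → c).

false

¬a = ¬true = false
b → c = U → false = U  [min(1, 1−½+0)]
¬a ∧ (b → c) = false ∧ U = false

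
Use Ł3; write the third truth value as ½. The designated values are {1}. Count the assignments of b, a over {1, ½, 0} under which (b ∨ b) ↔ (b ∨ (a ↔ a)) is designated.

3

Designated under: (b=1, a=1); (b=1, a=½); (b=1, a=0).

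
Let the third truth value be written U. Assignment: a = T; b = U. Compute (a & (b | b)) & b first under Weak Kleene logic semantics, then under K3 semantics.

U; U

In Weak Kleene logic: b | b = U | U = U
a & (b | b) = T & U = U
(a & (b | b)) & b = U & U = U
In K3: b | b = U | U = U
a & (b | b) = T & U = U
(a & (b | b)) & b = U & U = U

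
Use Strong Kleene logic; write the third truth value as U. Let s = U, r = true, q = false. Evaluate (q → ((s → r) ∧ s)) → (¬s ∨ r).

s → r = U → true = true  [¬U ∨ true]
(s → r) ∧ s = true ∧ U = U
q → ((s → r) ∧ s) = false → U = true
¬s = ¬U = U
¬s ∨ r = U ∨ true = true
(q → ((s → r) ∧ s)) → (¬s ∨ r) = true → true = true

true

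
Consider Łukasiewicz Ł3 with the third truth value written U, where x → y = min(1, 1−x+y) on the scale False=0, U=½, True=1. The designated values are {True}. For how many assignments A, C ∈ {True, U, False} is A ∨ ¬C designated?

5

Of the 9 assignments, 5 give a value in {True}.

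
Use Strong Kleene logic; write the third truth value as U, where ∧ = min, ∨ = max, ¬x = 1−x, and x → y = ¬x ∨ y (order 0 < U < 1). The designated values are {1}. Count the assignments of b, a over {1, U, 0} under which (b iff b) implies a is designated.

3

Designated under: (b=1, a=1); (b=U, a=1); (b=0, a=1).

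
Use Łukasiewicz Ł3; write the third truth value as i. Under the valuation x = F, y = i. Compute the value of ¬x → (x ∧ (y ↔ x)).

¬x = ¬F = T
y ↔ x = i ↔ F = i  [1 − |½−0|]
x ∧ (y ↔ x) = F ∧ i = F
¬x → (x ∧ (y ↔ x)) = T → F = F

F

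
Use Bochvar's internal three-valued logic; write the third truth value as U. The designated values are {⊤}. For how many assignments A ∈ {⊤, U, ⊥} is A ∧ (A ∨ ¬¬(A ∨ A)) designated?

A=⊤: ⊤ ✓
A=U: U ·
A=⊥: ⊥ ·

1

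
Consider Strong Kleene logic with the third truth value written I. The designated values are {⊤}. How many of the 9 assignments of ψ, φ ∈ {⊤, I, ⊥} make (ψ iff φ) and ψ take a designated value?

Designated under: (ψ=⊤, φ=⊤).

1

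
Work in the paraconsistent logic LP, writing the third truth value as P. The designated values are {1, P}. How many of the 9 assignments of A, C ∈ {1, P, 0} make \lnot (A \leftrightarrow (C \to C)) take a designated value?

Of the 9 assignments, 7 give a value in {1, P}.

7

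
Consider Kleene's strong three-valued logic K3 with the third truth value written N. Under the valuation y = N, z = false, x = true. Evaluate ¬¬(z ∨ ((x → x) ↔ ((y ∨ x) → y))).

N

x → x = true → true = true
y ∨ x = N ∨ true = true
(y ∨ x) → y = true → N = N  [¬true ∨ N]
(x → x) ↔ ((y ∨ x) → y) = true ↔ N = N
z ∨ ((x → x) ↔ ((y ∨ x) → y)) = false ∨ N = N
¬(z ∨ ((x → x) ↔ ((y ∨ x) → y))) = ¬N = N
¬¬(z ∨ ((x → x) ↔ ((y ∨ x) → y))) = ¬N = N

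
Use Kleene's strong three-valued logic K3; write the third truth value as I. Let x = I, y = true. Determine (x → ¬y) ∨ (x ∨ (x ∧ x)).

¬y = ¬true = false
x → ¬y = I → false = I  [¬I ∨ false]
x ∧ x = I ∧ I = I
x ∨ (x ∧ x) = I ∨ I = I
(x → ¬y) ∨ (x ∨ (x ∧ x)) = I ∨ I = I

I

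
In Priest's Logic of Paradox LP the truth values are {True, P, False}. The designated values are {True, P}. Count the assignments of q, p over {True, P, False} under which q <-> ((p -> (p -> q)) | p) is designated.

Of the 9 assignments, 7 give a value in {True, P}.

7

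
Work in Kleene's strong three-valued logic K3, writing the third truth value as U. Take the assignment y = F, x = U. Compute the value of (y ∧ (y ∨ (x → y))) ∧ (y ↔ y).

x → y = U → F = U  [¬U ∨ F]
y ∨ (x → y) = F ∨ U = U
y ∧ (y ∨ (x → y)) = F ∧ U = F
y ↔ y = F ↔ F = T
(y ∧ (y ∨ (x → y))) ∧ (y ↔ y) = F ∧ T = F

F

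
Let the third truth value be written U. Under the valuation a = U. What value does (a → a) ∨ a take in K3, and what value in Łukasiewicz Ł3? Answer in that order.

In K3: a → a = U → U = U
(a → a) ∨ a = U ∨ U = U
In Łukasiewicz Ł3: a → a = U → U = ⊤
(a → a) ∨ a = ⊤ ∨ U = ⊤
They differ because K3 and Łukasiewicz Ł3 treat U differently under implication.

U; ⊤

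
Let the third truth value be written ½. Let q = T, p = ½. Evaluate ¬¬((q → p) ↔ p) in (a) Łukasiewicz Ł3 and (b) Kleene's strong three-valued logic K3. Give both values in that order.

In Łukasiewicz Ł3: q → p = T → ½ = ½  [min(1, 1−1+½)]
(q → p) ↔ p = ½ ↔ ½ = T
¬((q → p) ↔ p) = ¬T = F
¬¬((q → p) ↔ p) = ¬F = T
In Kleene's strong three-valued logic K3: q → p = T → ½ = ½
(q → p) ↔ p = ½ ↔ ½ = ½
¬((q → p) ↔ p) = ¬½ = ½
¬¬((q → p) ↔ p) = ¬½ = ½
They differ because Łukasiewicz Ł3 and Kleene's strong three-valued logic K3 treat ½ differently under implication.

T; ½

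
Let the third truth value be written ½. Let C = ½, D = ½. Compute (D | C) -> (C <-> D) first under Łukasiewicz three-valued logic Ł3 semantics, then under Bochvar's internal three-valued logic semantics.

1; ½

In Łukasiewicz three-valued logic Ł3: D | C = ½ | ½ = ½
C <-> D = ½ <-> ½ = 1  [1 − |½−½|]
(D | C) -> (C <-> D) = ½ -> 1 = 1
In Bochvar's internal three-valued logic: D | C = ½ | ½ = ½
C <-> D = ½ <-> ½ = ½
(D | C) -> (C <-> D) = ½ -> ½ = ½  [any arg is the third value ⇒ result is the third value]
They differ because Łukasiewicz three-valued logic Ł3 and Bochvar's internal three-valued logic treat ½ differently under the binary connectives.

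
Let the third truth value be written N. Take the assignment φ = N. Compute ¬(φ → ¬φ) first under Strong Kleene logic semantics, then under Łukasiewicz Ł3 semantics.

In Strong Kleene logic: ¬φ = ¬N = N
φ → ¬φ = N → N = N  [¬N ∨ N]
¬(φ → ¬φ) = ¬N = N
In Łukasiewicz Ł3: ¬φ = ¬N = N
φ → ¬φ = N → N = true  [min(1, 1−½+½)]
¬(φ → ¬φ) = ¬true = false
They differ because Strong Kleene logic and Łukasiewicz Ł3 treat N differently under implication.

N; false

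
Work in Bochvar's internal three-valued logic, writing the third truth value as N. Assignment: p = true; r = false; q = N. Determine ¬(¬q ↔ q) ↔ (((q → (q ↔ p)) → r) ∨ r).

N

¬q = ¬N = N
¬q ↔ q = N ↔ N = N
¬(¬q ↔ q) = ¬N = N
q ↔ p = N ↔ true = N
q → (q ↔ p) = N → N = N
(q → (q ↔ p)) → r = N → false = N
((q → (q ↔ p)) → r) ∨ r = N ∨ false = N
¬(¬q ↔ q) ↔ (((q → (q ↔ p)) → r) ∨ r) = N ↔ N = N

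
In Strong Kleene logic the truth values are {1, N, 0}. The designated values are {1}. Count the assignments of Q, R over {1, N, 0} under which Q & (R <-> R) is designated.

2

Designated under: (Q=1, R=1); (Q=1, R=0).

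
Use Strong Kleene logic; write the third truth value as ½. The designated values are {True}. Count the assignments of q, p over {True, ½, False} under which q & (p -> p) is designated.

Designated under: (q=True, p=True); (q=True, p=False).

2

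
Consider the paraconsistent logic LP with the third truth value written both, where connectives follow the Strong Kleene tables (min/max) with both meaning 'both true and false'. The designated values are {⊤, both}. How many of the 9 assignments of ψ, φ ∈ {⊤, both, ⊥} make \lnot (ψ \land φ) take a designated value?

Of the 9 assignments, 8 give a value in {⊤, both}.

8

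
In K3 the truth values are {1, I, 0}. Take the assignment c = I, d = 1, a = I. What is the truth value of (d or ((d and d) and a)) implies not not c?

I

d and d = 1 and 1 = 1
(d and d) and a = 1 and I = I
d or ((d and d) and a) = 1 or I = 1
not c = not I = I
not not c = not I = I
(d or ((d and d) and a)) implies not not c = 1 implies I = I  [not 1 or I]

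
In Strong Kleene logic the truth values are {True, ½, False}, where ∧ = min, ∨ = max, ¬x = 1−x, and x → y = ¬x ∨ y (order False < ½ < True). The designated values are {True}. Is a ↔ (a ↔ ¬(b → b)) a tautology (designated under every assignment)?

Countermodel: a=True, b=True gives False, which is not designated.

No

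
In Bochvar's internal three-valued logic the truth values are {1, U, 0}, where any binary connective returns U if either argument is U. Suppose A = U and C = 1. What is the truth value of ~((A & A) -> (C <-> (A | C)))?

A & A = U & U = U
A | C = U | 1 = U
C <-> (A | C) = 1 <-> U = U
(A & A) -> (C <-> (A | C)) = U -> U = U
~((A & A) -> (C <-> (A | C))) = ~U = U

U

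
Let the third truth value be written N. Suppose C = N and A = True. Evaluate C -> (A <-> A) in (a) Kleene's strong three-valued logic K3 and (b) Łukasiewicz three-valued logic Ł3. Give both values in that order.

True; True

In Kleene's strong three-valued logic K3: A <-> A = True <-> True = True
C -> (A <-> A) = N -> True = True  [~N | True]
In Łukasiewicz three-valued logic Ł3: A <-> A = True <-> True = True
C -> (A <-> A) = N -> True = True  [min(1, 1−½+1)]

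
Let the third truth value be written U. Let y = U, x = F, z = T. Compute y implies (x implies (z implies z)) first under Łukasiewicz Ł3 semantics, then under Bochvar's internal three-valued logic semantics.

T; U

In Łukasiewicz Ł3: z implies z = T implies T = T
x implies (z implies z) = F implies T = T
y implies (x implies (z implies z)) = U implies T = T  [min(1, 1−½+1)]
In Bochvar's internal three-valued logic: z implies z = T implies T = T
x implies (z implies z) = F implies T = T
y implies (x implies (z implies z)) = U implies T = U  [any arg is the third value ⇒ result is the third value]
They differ because Łukasiewicz Ł3 and Bochvar's internal three-valued logic treat U differently under the binary connectives.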